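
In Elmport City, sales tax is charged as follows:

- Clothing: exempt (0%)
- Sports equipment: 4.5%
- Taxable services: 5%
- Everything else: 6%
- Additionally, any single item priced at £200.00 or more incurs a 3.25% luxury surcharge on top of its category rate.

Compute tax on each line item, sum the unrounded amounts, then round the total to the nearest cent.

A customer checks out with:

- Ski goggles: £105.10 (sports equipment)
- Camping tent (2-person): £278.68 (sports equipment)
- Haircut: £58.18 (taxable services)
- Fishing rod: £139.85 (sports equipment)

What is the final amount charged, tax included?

Ski goggles £105.10: sports equipment → 4.5% → £4.7295
Camping tent (2-person) £278.68: sports equipment → 4.5% + 3.25% surcharge = 7.75% → £21.5977
Haircut £58.18: taxable services → 5% → £2.909
Fishing rod £139.85: sports equipment → 4.5% → £6.29325
Subtotal = £581.81; unrounded tax = £35.52945 → £35.53; total due = £617.34

£617.34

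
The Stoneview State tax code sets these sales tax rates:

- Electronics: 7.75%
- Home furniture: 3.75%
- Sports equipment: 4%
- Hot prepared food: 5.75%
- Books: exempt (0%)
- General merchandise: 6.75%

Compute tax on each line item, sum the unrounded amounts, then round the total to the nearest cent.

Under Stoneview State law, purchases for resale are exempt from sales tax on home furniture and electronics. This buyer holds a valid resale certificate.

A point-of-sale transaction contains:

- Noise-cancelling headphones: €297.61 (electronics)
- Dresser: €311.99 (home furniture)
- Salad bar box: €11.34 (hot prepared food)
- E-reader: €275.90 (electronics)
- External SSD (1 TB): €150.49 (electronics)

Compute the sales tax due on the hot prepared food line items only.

Salad bar box €11.34: hot prepared food → 5.75% → €0.65205
Tax on hot prepared food: unrounded sum = €0.65205 → €0.65

€0.65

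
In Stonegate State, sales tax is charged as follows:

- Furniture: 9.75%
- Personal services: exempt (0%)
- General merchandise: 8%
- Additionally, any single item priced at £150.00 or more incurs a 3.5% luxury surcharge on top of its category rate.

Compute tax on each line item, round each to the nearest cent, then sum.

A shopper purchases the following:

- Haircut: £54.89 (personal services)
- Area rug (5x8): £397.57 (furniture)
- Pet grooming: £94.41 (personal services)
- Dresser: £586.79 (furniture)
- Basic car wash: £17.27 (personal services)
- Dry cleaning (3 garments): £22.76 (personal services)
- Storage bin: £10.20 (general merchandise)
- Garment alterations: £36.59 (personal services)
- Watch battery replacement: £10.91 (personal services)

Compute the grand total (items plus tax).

Haircut £54.89: personal services → 0% → £0.00
Area rug (5x8) £397.57: furniture → 9.75% + 3.5% surcharge = 13.25% → £52.68
Pet grooming £94.41: personal services → 0% → £0.00
Dresser £586.79: furniture → 9.75% + 3.5% surcharge = 13.25% → £77.75
Basic car wash £17.27: personal services → 0% → £0.00
Dry cleaning (3 garments) £22.76: personal services → 0% → £0.00
Storage bin £10.20: general merchandise → 8% → £0.82
Garment alterations £36.59: personal services → 0% → £0.00
Watch battery replacement £10.91: personal services → 0% → £0.00
Subtotal = £1231.39; tax = £131.25; total due = £1362.64

£1362.64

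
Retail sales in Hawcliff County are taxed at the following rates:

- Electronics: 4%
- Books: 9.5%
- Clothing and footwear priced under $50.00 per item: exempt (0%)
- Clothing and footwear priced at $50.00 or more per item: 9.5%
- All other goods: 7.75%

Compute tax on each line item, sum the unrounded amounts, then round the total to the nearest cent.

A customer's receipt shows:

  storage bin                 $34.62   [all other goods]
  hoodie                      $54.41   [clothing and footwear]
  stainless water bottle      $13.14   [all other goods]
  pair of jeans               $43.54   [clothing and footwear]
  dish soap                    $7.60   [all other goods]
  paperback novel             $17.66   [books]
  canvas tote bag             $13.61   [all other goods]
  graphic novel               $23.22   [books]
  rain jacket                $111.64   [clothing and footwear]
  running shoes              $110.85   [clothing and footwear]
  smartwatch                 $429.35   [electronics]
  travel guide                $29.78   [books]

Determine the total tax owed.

Storage bin $34.62: all other goods → 7.75% → $2.68305
Hoodie $54.41: clothing and footwear, $50.00 or more → 9.5% → $5.16895
Stainless water bottle $13.14: all other goods → 7.75% → $1.01835
Pair of jeans $43.54: clothing and footwear, under $50.00 → 0% → $0.00
Dish soap $7.60: all other goods → 7.75% → $0.589
Paperback novel $17.66: books → 9.5% → $1.6777
Canvas tote bag $13.61: all other goods → 7.75% → $1.054775
Graphic novel $23.22: books → 9.5% → $2.2059
Rain jacket $111.64: clothing and footwear, $50.00 or more → 9.5% → $10.6058
Running shoes $110.85: clothing and footwear, $50.00 or more → 9.5% → $10.53075
Smartwatch $429.35: electronics → 4% → $17.174
Travel guide $29.78: books → 9.5% → $2.8291
Unrounded tax sum = $55.537375 → $55.54

$55.54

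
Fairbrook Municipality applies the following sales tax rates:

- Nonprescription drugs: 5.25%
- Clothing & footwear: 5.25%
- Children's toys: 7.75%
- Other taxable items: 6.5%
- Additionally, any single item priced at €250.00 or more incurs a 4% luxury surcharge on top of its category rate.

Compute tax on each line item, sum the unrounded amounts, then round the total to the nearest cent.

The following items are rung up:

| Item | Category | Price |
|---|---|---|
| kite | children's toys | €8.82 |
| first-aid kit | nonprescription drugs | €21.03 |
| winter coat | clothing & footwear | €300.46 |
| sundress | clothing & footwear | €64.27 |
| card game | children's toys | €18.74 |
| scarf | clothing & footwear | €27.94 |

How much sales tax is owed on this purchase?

Kite €8.82: children's toys → 7.75% → €0.68355
First-aid kit €21.03: nonprescription drugs → 5.25% → €1.104075
Winter coat €300.46: clothing & footwear → 5.25% + 4% surcharge = 9.25% → €27.79255
Sundress €64.27: clothing & footwear → 5.25% → €3.374175
Card game €18.74: children's toys → 7.75% → €1.45235
Scarf €27.94: clothing & footwear → 5.25% → €1.46685
Unrounded tax sum = €35.87355 → €35.87

€35.87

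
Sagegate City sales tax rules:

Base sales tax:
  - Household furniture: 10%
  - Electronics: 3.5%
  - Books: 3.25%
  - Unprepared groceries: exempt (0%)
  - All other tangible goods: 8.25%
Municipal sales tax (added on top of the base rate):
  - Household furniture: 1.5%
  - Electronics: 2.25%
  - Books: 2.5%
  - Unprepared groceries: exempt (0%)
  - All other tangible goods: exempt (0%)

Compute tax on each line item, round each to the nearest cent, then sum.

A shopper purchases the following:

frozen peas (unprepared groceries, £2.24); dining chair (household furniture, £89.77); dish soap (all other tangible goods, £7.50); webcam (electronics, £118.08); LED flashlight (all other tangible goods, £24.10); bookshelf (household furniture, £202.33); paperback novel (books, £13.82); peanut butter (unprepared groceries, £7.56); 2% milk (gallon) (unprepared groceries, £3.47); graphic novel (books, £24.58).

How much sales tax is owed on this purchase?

Frozen peas £2.24: unprepared groceries → 0% + 0% municipal = 0% → £0.00
Dining chair £89.77: household furniture → 10% + 1.5% municipal = 11.5% → £10.32
Dish soap £7.50: all other tangible goods → 8.25% + 0% municipal = 8.25% → £0.62
Webcam £118.08: electronics → 3.5% + 2.25% municipal = 5.75% → £6.79
LED flashlight £24.10: all other tangible goods → 8.25% + 0% municipal = 8.25% → £1.99
Bookshelf £202.33: household furniture → 10% + 1.5% municipal = 11.5% → £23.27
Paperback novel £13.82: books → 3.25% + 2.5% municipal = 5.75% → £0.79
Peanut butter £7.56: unprepared groceries → 0% + 0% municipal = 0% → £0.00
2% milk (gallon) £3.47: unprepared groceries → 0% + 0% municipal = 0% → £0.00
Graphic novel £24.58: books → 3.25% + 2.5% municipal = 5.75% → £1.41
Total tax = £10.32 + £0.62 + £6.79 + £1.99 + £23.27 + £0.79 + £1.41 = £45.19

£45.19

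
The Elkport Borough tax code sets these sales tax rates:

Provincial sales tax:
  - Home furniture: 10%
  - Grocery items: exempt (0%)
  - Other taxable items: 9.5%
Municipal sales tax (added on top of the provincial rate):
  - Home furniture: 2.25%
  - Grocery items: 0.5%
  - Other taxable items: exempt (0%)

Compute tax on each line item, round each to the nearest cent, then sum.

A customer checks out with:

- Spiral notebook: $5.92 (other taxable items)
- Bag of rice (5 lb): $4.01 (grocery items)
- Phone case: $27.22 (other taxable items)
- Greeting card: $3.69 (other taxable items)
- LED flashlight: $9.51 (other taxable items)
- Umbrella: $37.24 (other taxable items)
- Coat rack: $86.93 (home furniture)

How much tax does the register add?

$18.61

Spiral notebook $5.92: other taxable items → 9.5% + 0% municipal = 9.5% → $0.56
Bag of rice (5 lb) $4.01: grocery items → 0% + 0.5% municipal = 0.5% → $0.02
Phone case $27.22: other taxable items → 9.5% + 0% municipal = 9.5% → $2.59
Greeting card $3.69: other taxable items → 9.5% + 0% municipal = 9.5% → $0.35
LED flashlight $9.51: other taxable items → 9.5% + 0% municipal = 9.5% → $0.90
Umbrella $37.24: other taxable items → 9.5% + 0% municipal = 9.5% → $3.54
Coat rack $86.93: home furniture → 10% + 2.25% municipal = 12.25% → $10.65
Total tax = $0.56 + $0.02 + $2.59 + $0.35 + $0.90 + $3.54 + $10.65 = $18.61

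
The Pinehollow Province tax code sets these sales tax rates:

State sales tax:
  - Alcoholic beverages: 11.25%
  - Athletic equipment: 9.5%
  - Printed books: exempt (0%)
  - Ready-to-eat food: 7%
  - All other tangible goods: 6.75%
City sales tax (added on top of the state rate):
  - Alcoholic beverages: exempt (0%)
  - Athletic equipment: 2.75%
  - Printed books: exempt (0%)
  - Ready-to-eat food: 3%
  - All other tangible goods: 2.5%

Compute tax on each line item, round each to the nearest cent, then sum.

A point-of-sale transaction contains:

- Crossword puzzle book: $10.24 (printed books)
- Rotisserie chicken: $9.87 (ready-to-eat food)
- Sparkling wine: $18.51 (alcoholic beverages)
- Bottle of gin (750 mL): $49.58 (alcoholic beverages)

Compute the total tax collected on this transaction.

Crossword puzzle book $10.24: printed books → 0% + 0% city = 0% → $0.00
Rotisserie chicken $9.87: ready-to-eat food → 7% + 3% city = 10% → $0.99
Sparkling wine $18.51: alcoholic beverages → 11.25% + 0% city = 11.25% → $2.08
Bottle of gin (750 mL) $49.58: alcoholic beverages → 11.25% + 0% city = 11.25% → $5.58
Total tax = $0.99 + $2.08 + $5.58 = $8.65

$8.65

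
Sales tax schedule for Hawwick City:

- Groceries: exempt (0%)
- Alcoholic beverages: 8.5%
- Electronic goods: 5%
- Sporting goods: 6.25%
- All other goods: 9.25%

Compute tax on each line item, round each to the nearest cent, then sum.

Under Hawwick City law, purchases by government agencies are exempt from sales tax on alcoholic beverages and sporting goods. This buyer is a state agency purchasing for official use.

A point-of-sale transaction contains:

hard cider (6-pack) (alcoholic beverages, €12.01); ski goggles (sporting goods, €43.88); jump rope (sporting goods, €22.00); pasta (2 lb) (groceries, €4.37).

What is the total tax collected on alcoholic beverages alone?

€0.00

Hard cider (6-pack) €12.01: alcoholic beverages, buyer-exempt → 0% → €0.00
Tax on alcoholic beverages = €0.00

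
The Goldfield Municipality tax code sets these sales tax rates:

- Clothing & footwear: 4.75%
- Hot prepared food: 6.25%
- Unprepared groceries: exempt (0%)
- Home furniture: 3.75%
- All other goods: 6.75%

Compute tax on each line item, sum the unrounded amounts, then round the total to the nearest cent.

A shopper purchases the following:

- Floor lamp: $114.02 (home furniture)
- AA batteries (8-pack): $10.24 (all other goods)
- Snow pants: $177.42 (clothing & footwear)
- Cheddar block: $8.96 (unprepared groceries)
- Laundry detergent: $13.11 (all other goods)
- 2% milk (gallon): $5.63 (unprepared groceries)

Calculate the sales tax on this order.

Floor lamp $114.02: home furniture → 3.75% → $4.27575
AA batteries (8-pack) $10.24: all other goods → 6.75% → $0.6912
Snow pants $177.42: clothing & footwear → 4.75% → $8.42745
Cheddar block $8.96: unprepared groceries → 0% → $0.00
Laundry detergent $13.11: all other goods → 6.75% → $0.884925
2% milk (gallon) $5.63: unprepared groceries → 0% → $0.00
Unrounded tax sum = $14.279325 → $14.28

$14.28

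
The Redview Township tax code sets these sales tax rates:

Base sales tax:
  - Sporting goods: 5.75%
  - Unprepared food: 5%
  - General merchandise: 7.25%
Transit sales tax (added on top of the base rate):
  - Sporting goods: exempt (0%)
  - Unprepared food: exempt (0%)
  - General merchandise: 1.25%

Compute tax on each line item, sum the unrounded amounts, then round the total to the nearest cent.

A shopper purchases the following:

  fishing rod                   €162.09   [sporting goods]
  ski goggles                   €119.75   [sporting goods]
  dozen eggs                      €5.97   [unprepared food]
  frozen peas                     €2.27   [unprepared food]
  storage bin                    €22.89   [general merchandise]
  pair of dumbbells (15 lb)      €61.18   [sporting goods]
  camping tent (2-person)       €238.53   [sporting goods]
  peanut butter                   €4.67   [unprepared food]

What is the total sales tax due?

Fishing rod €162.09: sporting goods → 5.75% + 0% transit = 5.75% → €9.320175
Ski goggles €119.75: sporting goods → 5.75% + 0% transit = 5.75% → €6.885625
Dozen eggs €5.97: unprepared food → 5% + 0% transit = 5% → €0.2985
Frozen peas €2.27: unprepared food → 5% + 0% transit = 5% → €0.1135
Storage bin €22.89: general merchandise → 7.25% + 1.25% transit = 8.5% → €1.94565
Pair of dumbbells (15 lb) €61.18: sporting goods → 5.75% + 0% transit = 5.75% → €3.51785
Camping tent (2-person) €238.53: sporting goods → 5.75% + 0% transit = 5.75% → €13.715475
Peanut butter €4.67: unprepared food → 5% + 0% transit = 5% → €0.2335
Unrounded tax sum = €36.030275 → €36.03

€36.03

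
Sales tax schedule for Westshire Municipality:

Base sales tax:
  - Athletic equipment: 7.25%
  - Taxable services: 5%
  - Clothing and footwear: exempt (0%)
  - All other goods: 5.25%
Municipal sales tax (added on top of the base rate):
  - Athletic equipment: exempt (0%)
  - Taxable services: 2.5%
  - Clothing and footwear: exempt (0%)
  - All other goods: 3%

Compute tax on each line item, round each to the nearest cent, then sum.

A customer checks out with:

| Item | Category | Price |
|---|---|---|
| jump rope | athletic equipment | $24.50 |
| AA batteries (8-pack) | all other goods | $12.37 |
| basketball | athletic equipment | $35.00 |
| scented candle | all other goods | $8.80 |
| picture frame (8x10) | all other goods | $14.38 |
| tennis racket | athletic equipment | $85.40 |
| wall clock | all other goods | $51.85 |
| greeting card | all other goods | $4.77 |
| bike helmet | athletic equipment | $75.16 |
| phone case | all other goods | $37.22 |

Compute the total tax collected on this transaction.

Jump rope $24.50: athletic equipment → 7.25% + 0% municipal = 7.25% → $1.78
AA batteries (8-pack) $12.37: all other goods → 5.25% + 3% municipal = 8.25% → $1.02
Basketball $35.00: athletic equipment → 7.25% + 0% municipal = 7.25% → $2.54
Scented candle $8.80: all other goods → 5.25% + 3% municipal = 8.25% → $0.73
Picture frame (8x10) $14.38: all other goods → 5.25% + 3% municipal = 8.25% → $1.19
Tennis racket $85.40: athletic equipment → 7.25% + 0% municipal = 7.25% → $6.19
Wall clock $51.85: all other goods → 5.25% + 3% municipal = 8.25% → $4.28
Greeting card $4.77: all other goods → 5.25% + 3% municipal = 8.25% → $0.39
Bike helmet $75.16: athletic equipment → 7.25% + 0% municipal = 7.25% → $5.45
Phone case $37.22: all other goods → 5.25% + 3% municipal = 8.25% → $3.07
Total tax = $1.78 + $1.02 + $2.54 + $0.73 + $1.19 + $6.19 + $4.28 + $0.39 + $5.45 + $3.07 = $26.64

$26.64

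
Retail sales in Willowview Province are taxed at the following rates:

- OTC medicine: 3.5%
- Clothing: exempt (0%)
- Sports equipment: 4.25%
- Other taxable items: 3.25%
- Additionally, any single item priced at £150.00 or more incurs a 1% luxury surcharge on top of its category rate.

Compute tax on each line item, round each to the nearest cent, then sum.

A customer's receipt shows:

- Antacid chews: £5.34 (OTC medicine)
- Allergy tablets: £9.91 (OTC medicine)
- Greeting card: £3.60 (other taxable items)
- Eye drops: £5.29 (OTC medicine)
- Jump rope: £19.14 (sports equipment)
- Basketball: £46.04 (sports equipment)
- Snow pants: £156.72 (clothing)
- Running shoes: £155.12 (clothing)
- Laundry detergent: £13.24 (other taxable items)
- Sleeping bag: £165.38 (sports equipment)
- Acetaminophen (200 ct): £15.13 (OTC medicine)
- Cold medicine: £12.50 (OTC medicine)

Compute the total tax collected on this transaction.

Antacid chews £5.34: OTC medicine → 3.5% → £0.19
Allergy tablets £9.91: OTC medicine → 3.5% → £0.35
Greeting card £3.60: other taxable items → 3.25% → £0.12
Eye drops £5.29: OTC medicine → 3.5% → £0.19
Jump rope £19.14: sports equipment → 4.25% → £0.81
Basketball £46.04: sports equipment → 4.25% → £1.96
Snow pants £156.72: clothing → 0% + 1% surcharge = 1% → £1.57
Running shoes £155.12: clothing → 0% + 1% surcharge = 1% → £1.55
Laundry detergent £13.24: other taxable items → 3.25% → £0.43
Sleeping bag £165.38: sports equipment → 4.25% + 1% surcharge = 5.25% → £8.68
Acetaminophen (200 ct) £15.13: OTC medicine → 3.5% → £0.53
Cold medicine £12.50: OTC medicine → 3.5% → £0.44
Total tax = £0.19 + £0.35 + £0.12 + £0.19 + £0.81 + £1.96 + £1.57 + £1.55 + £0.43 + £8.68 + £0.53 + £0.44 = £16.82

£16.82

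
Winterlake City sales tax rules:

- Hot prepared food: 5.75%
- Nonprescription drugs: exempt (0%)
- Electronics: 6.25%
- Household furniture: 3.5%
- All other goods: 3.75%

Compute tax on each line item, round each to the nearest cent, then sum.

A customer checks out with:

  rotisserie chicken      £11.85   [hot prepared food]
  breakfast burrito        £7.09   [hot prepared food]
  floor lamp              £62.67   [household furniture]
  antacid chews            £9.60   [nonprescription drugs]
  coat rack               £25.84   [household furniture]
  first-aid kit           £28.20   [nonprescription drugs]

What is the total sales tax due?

Rotisserie chicken £11.85: hot prepared food → 5.75% → £0.68
Breakfast burrito £7.09: hot prepared food → 5.75% → £0.41
Floor lamp £62.67: household furniture → 3.5% → £2.19
Antacid chews £9.60: nonprescription drugs → 0% → £0.00
Coat rack £25.84: household furniture → 3.5% → £0.90
First-aid kit £28.20: nonprescription drugs → 0% → £0.00
Total tax = £0.68 + £0.41 + £2.19 + £0.90 = £4.18

£4.18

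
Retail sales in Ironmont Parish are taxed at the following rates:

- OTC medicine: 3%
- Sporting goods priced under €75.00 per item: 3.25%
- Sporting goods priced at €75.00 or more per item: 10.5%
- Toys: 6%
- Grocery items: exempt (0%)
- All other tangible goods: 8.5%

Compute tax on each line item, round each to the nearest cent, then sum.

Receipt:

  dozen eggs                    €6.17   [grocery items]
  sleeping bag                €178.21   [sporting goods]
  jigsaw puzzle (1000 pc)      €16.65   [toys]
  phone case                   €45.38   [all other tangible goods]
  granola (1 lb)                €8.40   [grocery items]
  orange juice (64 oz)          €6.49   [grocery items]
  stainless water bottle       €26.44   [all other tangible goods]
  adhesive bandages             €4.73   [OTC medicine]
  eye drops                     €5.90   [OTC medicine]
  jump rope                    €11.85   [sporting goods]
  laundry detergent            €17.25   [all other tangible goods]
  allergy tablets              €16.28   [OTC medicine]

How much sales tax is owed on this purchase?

€28.49

Dozen eggs €6.17: grocery items → 0% → €0.00
Sleeping bag €178.21: sporting goods, €75.00 or more → 10.5% → €18.71
Jigsaw puzzle (1000 pc) €16.65: toys → 6% → €1.00
Phone case €45.38: all other tangible goods → 8.5% → €3.86
Granola (1 lb) €8.40: grocery items → 0% → €0.00
Orange juice (64 oz) €6.49: grocery items → 0% → €0.00
Stainless water bottle €26.44: all other tangible goods → 8.5% → €2.25
Adhesive bandages €4.73: OTC medicine → 3% → €0.14
Eye drops €5.90: OTC medicine → 3% → €0.18
Jump rope €11.85: sporting goods, under €75.00 → 3.25% → €0.39
Laundry detergent €17.25: all other tangible goods → 8.5% → €1.47
Allergy tablets €16.28: OTC medicine → 3% → €0.49
Total tax = €18.71 + €1.00 + €3.86 + €2.25 + €0.14 + €0.18 + €0.39 + €1.47 + €0.49 = €28.49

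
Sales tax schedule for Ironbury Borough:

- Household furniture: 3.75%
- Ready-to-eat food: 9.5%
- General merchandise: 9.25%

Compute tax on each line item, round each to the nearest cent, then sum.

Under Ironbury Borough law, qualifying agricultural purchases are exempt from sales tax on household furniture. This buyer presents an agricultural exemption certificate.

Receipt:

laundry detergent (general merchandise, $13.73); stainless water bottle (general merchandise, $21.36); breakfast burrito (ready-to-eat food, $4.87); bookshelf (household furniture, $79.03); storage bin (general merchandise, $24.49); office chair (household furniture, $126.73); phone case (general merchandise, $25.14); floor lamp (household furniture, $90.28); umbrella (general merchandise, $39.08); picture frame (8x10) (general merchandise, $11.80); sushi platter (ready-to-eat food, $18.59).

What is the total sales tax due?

$14.78

Laundry detergent $13.73: general merchandise → 9.25% → $1.27
Stainless water bottle $21.36: general merchandise → 9.25% → $1.98
Breakfast burrito $4.87: ready-to-eat food → 9.5% → $0.46
Bookshelf $79.03: household furniture, buyer-exempt → 0% → $0.00
Storage bin $24.49: general merchandise → 9.25% → $2.27
Office chair $126.73: household furniture, buyer-exempt → 0% → $0.00
Phone case $25.14: general merchandise → 9.25% → $2.33
Floor lamp $90.28: household furniture, buyer-exempt → 0% → $0.00
Umbrella $39.08: general merchandise → 9.25% → $3.61
Picture frame (8x10) $11.80: general merchandise → 9.25% → $1.09
Sushi platter $18.59: ready-to-eat food → 9.5% → $1.77
Total tax = $1.27 + $1.98 + $0.46 + $2.27 + $2.33 + $3.61 + $1.09 + $1.77 = $14.78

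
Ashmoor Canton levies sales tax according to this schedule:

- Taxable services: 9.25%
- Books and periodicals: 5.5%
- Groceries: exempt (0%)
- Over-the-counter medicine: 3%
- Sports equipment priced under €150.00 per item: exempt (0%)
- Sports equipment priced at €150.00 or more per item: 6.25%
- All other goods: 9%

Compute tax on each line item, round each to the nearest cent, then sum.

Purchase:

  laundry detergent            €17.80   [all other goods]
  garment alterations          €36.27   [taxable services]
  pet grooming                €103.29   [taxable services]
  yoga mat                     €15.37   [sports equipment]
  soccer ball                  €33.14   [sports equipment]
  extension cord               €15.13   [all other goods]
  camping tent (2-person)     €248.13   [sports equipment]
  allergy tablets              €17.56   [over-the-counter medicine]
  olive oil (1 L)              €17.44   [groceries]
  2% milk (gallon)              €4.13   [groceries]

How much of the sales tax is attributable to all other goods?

Laundry detergent €17.80: all other goods → 9% → €1.60
Extension cord €15.13: all other goods → 9% → €1.36
Tax on all other goods = €1.60 + €1.36 = €2.96

€2.96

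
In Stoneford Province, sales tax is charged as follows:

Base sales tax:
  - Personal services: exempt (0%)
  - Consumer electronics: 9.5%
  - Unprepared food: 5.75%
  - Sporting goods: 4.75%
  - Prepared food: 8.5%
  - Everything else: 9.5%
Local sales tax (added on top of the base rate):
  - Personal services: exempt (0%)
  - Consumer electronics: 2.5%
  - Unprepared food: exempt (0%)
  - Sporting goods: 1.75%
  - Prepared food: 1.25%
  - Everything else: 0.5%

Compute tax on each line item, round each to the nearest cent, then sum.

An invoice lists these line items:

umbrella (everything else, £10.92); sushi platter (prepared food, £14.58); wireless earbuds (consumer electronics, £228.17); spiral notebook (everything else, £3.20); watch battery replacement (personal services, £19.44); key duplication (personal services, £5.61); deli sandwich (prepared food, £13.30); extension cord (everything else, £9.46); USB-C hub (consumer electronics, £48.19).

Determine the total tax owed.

£38.24

Umbrella £10.92: everything else → 9.5% + 0.5% local = 10% → £1.09
Sushi platter £14.58: prepared food → 8.5% + 1.25% local = 9.75% → £1.42
Wireless earbuds £228.17: consumer electronics → 9.5% + 2.5% local = 12% → £27.38
Spiral notebook £3.20: everything else → 9.5% + 0.5% local = 10% → £0.32
Watch battery replacement £19.44: personal services → 0% + 0% local = 0% → £0.00
Key duplication £5.61: personal services → 0% + 0% local = 0% → £0.00
Deli sandwich £13.30: prepared food → 8.5% + 1.25% local = 9.75% → £1.30
Extension cord £9.46: everything else → 9.5% + 0.5% local = 10% → £0.95
USB-C hub £48.19: consumer electronics → 9.5% + 2.5% local = 12% → £5.78
Total tax = £1.09 + £1.42 + £27.38 + £0.32 + £1.30 + £0.95 + £5.78 = £38.24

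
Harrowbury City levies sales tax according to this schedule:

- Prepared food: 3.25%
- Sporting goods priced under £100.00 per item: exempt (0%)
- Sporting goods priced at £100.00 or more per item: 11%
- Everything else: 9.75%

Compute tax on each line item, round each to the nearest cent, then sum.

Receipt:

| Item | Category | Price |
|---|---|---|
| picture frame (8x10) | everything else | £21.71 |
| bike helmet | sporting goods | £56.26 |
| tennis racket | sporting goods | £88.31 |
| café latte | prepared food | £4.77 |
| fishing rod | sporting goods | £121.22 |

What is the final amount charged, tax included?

Picture frame (8x10) £21.71: everything else → 9.75% → £2.12
Bike helmet £56.26: sporting goods, under £100.00 → 0% → £0.00
Tennis racket £88.31: sporting goods, under £100.00 → 0% → £0.00
Café latte £4.77: prepared food → 3.25% → £0.16
Fishing rod £121.22: sporting goods, £100.00 or more → 11% → £13.33
Subtotal = £292.27; tax = £15.61; total due = £307.88

£307.88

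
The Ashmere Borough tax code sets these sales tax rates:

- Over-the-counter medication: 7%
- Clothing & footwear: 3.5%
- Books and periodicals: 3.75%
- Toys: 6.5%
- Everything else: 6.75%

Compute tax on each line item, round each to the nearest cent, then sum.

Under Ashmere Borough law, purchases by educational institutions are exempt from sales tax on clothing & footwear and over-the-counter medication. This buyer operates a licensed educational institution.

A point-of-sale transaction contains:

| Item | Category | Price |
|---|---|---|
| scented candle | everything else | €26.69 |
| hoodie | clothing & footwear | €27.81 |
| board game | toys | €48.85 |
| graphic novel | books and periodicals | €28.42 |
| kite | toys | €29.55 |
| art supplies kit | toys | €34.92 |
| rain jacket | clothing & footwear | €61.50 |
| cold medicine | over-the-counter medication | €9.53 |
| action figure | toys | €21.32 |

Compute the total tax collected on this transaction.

€11.63

Scented candle €26.69: everything else → 6.75% → €1.80
Hoodie €27.81: clothing & footwear, buyer-exempt → 0% → €0.00
Board game €48.85: toys → 6.5% → €3.18
Graphic novel €28.42: books and periodicals → 3.75% → €1.07
Kite €29.55: toys → 6.5% → €1.92
Art supplies kit €34.92: toys → 6.5% → €2.27
Rain jacket €61.50: clothing & footwear, buyer-exempt → 0% → €0.00
Cold medicine €9.53: over-the-counter medication, buyer-exempt → 0% → €0.00
Action figure €21.32: toys → 6.5% → €1.39
Total tax = €1.80 + €3.18 + €1.07 + €1.92 + €2.27 + €1.39 = €11.63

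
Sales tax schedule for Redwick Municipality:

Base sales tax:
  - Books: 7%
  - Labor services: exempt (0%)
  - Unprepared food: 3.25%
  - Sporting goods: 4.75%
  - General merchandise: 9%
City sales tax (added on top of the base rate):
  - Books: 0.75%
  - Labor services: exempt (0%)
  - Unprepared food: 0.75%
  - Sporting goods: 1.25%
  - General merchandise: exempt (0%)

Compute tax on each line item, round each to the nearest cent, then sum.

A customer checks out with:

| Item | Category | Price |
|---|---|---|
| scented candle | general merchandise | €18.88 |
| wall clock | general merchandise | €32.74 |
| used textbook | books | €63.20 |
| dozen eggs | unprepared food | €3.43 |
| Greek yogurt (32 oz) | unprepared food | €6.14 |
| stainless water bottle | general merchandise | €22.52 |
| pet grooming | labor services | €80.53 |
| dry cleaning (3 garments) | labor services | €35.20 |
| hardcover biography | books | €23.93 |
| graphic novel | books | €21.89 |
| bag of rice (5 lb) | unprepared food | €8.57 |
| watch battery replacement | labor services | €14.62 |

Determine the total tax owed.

€15.86

Scented candle €18.88: general merchandise → 9% + 0% city = 9% → €1.70
Wall clock €32.74: general merchandise → 9% + 0% city = 9% → €2.95
Used textbook €63.20: books → 7% + 0.75% city = 7.75% → €4.90
Dozen eggs €3.43: unprepared food → 3.25% + 0.75% city = 4% → €0.14
Greek yogurt (32 oz) €6.14: unprepared food → 3.25% + 0.75% city = 4% → €0.25
Stainless water bottle €22.52: general merchandise → 9% + 0% city = 9% → €2.03
Pet grooming €80.53: labor services → 0% + 0% city = 0% → €0.00
Dry cleaning (3 garments) €35.20: labor services → 0% + 0% city = 0% → €0.00
Hardcover biography €23.93: books → 7% + 0.75% city = 7.75% → €1.85
Graphic novel €21.89: books → 7% + 0.75% city = 7.75% → €1.70
Bag of rice (5 lb) €8.57: unprepared food → 3.25% + 0.75% city = 4% → €0.34
Watch battery replacement €14.62: labor services → 0% + 0% city = 0% → €0.00
Total tax = €1.70 + €2.95 + €4.90 + €0.14 + €0.25 + €2.03 + €1.85 + €1.70 + €0.34 = €15.86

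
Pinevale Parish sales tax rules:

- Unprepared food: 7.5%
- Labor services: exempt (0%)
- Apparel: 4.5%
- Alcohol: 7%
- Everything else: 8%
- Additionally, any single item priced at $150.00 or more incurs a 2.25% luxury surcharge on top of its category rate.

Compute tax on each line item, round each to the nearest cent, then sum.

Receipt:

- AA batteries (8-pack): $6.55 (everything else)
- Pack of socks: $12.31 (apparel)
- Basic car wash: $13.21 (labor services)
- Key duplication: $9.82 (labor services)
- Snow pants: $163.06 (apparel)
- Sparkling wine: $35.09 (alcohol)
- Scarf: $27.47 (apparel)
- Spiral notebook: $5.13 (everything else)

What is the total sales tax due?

$16.19

AA batteries (8-pack) $6.55: everything else → 8% → $0.52
Pack of socks $12.31: apparel → 4.5% → $0.55
Basic car wash $13.21: labor services → 0% → $0.00
Key duplication $9.82: labor services → 0% → $0.00
Snow pants $163.06: apparel → 4.5% + 2.25% surcharge = 6.75% → $11.01
Sparkling wine $35.09: alcohol → 7% → $2.46
Scarf $27.47: apparel → 4.5% → $1.24
Spiral notebook $5.13: everything else → 8% → $0.41
Total tax = $0.52 + $0.55 + $11.01 + $2.46 + $1.24 + $0.41 = $16.19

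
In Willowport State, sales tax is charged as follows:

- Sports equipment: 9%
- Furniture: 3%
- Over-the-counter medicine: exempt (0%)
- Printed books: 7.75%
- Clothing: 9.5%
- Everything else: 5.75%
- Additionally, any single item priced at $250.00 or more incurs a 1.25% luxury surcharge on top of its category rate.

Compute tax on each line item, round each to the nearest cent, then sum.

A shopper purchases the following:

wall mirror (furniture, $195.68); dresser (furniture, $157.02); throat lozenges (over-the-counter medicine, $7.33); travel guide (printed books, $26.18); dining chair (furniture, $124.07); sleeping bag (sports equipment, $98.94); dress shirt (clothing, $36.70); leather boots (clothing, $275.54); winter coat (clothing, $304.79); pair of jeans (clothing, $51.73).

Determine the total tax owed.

$96.01

Wall mirror $195.68: furniture → 3% → $5.87
Dresser $157.02: furniture → 3% → $4.71
Throat lozenges $7.33: over-the-counter medicine → 0% → $0.00
Travel guide $26.18: printed books → 7.75% → $2.03
Dining chair $124.07: furniture → 3% → $3.72
Sleeping bag $98.94: sports equipment → 9% → $8.90
Dress shirt $36.70: clothing → 9.5% → $3.49
Leather boots $275.54: clothing → 9.5% + 1.25% surcharge = 10.75% → $29.62
Winter coat $304.79: clothing → 9.5% + 1.25% surcharge = 10.75% → $32.76
Pair of jeans $51.73: clothing → 9.5% → $4.91
Total tax = $5.87 + $4.71 + $2.03 + $3.72 + $8.90 + $3.49 + $29.62 + $32.76 + $4.91 = $96.01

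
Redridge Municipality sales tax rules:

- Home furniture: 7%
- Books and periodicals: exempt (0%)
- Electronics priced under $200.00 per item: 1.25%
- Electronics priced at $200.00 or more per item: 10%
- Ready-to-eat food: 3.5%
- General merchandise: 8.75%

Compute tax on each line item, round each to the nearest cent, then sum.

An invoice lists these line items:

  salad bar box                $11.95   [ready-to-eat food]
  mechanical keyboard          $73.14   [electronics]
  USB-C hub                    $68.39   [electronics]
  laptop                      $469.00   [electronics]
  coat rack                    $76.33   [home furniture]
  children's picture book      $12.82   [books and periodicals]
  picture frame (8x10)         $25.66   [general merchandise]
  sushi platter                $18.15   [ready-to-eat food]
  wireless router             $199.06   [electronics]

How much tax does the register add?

Salad bar box $11.95: ready-to-eat food → 3.5% → $0.42
Mechanical keyboard $73.14: electronics, under $200.00 → 1.25% → $0.91
USB-C hub $68.39: electronics, under $200.00 → 1.25% → $0.85
Laptop $469.00: electronics, $200.00 or more → 10% → $46.90
Coat rack $76.33: home furniture → 7% → $5.34
Children's picture book $12.82: books and periodicals → 0% → $0.00
Picture frame (8x10) $25.66: general merchandise → 8.75% → $2.25
Sushi platter $18.15: ready-to-eat food → 3.5% → $0.64
Wireless router $199.06: electronics, under $200.00 → 1.25% → $2.49
Total tax = $0.42 + $0.91 + $0.85 + $46.90 + $5.34 + $2.25 + $0.64 + $2.49 = $59.80

$59.80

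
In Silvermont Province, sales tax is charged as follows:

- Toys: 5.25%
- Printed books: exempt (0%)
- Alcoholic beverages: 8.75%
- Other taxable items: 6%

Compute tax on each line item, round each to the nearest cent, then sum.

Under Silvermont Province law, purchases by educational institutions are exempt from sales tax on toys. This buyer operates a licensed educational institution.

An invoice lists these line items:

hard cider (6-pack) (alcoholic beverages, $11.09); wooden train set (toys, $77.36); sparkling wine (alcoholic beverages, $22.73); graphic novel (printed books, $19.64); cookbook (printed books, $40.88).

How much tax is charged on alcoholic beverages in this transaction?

$2.96

Hard cider (6-pack) $11.09: alcoholic beverages → 8.75% → $0.97
Sparkling wine $22.73: alcoholic beverages → 8.75% → $1.99
Tax on alcoholic beverages = $0.97 + $1.99 = $2.96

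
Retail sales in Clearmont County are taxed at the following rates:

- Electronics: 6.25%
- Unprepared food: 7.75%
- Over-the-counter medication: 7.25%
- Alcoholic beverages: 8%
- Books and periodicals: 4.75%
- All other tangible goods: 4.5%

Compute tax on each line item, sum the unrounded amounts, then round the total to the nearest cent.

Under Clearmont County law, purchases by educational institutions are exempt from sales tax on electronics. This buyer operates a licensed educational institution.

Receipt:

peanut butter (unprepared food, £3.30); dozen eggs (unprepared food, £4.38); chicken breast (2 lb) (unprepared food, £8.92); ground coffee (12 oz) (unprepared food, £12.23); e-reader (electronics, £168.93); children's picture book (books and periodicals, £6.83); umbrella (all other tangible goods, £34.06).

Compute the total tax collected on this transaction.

£4.09

Peanut butter £3.30: unprepared food → 7.75% → £0.25575
Dozen eggs £4.38: unprepared food → 7.75% → £0.33945
Chicken breast (2 lb) £8.92: unprepared food → 7.75% → £0.6913
Ground coffee (12 oz) £12.23: unprepared food → 7.75% → £0.947825
E-reader £168.93: electronics, buyer-exempt → 0% → £0.00
Children's picture book £6.83: books and periodicals → 4.75% → £0.324425
Umbrella £34.06: all other tangible goods → 4.5% → £1.5327
Unrounded tax sum = £4.09145 → £4.09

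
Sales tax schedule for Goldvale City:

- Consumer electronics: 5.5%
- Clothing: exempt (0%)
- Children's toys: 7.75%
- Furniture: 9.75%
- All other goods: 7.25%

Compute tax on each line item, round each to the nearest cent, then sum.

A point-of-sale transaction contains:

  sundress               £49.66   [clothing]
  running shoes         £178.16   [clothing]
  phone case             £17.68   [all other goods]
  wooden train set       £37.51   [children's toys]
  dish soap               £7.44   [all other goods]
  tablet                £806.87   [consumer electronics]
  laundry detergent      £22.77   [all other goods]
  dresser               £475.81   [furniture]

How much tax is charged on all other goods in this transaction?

£3.47

Phone case £17.68: all other goods → 7.25% → £1.28
Dish soap £7.44: all other goods → 7.25% → £0.54
Laundry detergent £22.77: all other goods → 7.25% → £1.65
Tax on all other goods = £1.28 + £0.54 + £1.65 = £3.47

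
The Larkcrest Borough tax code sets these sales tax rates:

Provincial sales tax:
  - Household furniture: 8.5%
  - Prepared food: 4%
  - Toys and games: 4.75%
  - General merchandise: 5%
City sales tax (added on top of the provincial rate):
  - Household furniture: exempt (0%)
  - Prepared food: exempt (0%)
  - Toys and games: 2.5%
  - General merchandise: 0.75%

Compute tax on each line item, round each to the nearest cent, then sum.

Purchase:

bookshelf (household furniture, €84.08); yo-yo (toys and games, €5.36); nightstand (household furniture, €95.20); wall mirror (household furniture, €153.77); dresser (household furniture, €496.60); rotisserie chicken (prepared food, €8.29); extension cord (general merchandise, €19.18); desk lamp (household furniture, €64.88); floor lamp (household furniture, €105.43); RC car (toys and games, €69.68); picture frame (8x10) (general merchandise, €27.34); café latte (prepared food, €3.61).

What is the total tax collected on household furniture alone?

€84.99

Bookshelf €84.08: household furniture → 8.5% + 0% city = 8.5% → €7.15
Nightstand €95.20: household furniture → 8.5% + 0% city = 8.5% → €8.09
Wall mirror €153.77: household furniture → 8.5% + 0% city = 8.5% → €13.07
Dresser €496.60: household furniture → 8.5% + 0% city = 8.5% → €42.21
Desk lamp €64.88: household furniture → 8.5% + 0% city = 8.5% → €5.51
Floor lamp €105.43: household furniture → 8.5% + 0% city = 8.5% → €8.96
Tax on household furniture = €7.15 + €8.09 + €13.07 + €42.21 + €5.51 + €8.96 = €84.99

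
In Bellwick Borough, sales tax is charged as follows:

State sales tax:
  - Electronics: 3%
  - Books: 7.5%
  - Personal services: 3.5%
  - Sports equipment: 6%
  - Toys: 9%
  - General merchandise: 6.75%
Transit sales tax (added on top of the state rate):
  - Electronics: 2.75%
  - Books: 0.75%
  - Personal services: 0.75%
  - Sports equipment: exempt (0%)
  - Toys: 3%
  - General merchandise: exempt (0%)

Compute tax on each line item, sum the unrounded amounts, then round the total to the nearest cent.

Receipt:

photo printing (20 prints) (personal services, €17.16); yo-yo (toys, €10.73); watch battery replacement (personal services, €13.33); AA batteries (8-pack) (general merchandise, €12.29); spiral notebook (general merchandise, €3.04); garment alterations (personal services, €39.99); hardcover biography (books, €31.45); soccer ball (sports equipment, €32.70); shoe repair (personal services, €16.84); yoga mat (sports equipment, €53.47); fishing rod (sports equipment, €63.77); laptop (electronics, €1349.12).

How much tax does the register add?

€95.20

Photo printing (20 prints) €17.16: personal services → 3.5% + 0.75% transit = 4.25% → €0.7293
Yo-yo €10.73: toys → 9% + 3% transit = 12% → €1.2876
Watch battery replacement €13.33: personal services → 3.5% + 0.75% transit = 4.25% → €0.566525
AA batteries (8-pack) €12.29: general merchandise → 6.75% + 0% transit = 6.75% → €0.829575
Spiral notebook €3.04: general merchandise → 6.75% + 0% transit = 6.75% → €0.2052
Garment alterations €39.99: personal services → 3.5% + 0.75% transit = 4.25% → €1.699575
Hardcover biography €31.45: books → 7.5% + 0.75% transit = 8.25% → €2.594625
Soccer ball €32.70: sports equipment → 6% + 0% transit = 6% → €1.962
Shoe repair €16.84: personal services → 3.5% + 0.75% transit = 4.25% → €0.7157
Yoga mat €53.47: sports equipment → 6% + 0% transit = 6% → €3.2082
Fishing rod €63.77: sports equipment → 6% + 0% transit = 6% → €3.8262
Laptop €1349.12: electronics → 3% + 2.75% transit = 5.75% → €77.5744
Unrounded tax sum = €95.1989 → €95.20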